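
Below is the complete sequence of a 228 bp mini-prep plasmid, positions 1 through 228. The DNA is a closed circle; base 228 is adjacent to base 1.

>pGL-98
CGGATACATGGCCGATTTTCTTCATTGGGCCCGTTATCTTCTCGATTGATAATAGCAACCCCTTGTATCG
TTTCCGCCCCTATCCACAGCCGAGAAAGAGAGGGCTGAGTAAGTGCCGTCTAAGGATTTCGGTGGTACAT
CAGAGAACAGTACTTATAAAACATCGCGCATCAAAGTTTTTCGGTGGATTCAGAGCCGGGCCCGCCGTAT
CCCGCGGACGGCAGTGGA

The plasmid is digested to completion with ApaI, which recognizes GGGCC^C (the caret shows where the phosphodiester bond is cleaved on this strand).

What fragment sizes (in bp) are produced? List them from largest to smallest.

ApaI sites (GGGCCC) start at positions 27, 198.
ApaI cuts after base 5 of each site (before the last base), so after positions 31, 202.
Circular molecule, 2 cuts → 2 fragments:
  32–202 → 171 bp
  203–228 then 1–31 → 26 + 31 = 57 bp
Sorted largest to smallest: 171, 57 bp.

171, 57 bp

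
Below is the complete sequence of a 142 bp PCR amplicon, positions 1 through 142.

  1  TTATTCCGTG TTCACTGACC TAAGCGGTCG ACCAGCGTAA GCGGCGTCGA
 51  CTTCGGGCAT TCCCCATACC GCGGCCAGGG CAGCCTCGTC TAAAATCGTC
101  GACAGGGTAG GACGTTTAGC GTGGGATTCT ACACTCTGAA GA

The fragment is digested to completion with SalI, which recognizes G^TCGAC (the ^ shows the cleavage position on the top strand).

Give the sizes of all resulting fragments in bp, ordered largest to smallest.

SalI sites (GTCGAC) start at positions 27, 46, 98.
SalI cuts after the first base of each site, so after positions 27, 46, 98.
Linear molecule, 3 cuts → 4 fragments:
  1–27 → 27 bp
  28–46 → 19 bp
  47–98 → 52 bp
  99–142 → 44 bp
Sorted largest to smallest: 52, 44, 27, 19 bp.

52, 44, 27, 19 bp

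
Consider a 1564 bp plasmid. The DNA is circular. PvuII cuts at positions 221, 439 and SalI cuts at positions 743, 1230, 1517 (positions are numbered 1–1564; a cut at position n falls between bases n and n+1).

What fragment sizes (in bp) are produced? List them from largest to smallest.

487, 304, 287, 268, 218 bp

Combined cut positions (sorted): 221, 439, 743, 1230, 1517.
Circular molecule, 5 cuts → 5 fragments:
  439 − 221 = 218 bp
  743 − 439 = 304 bp
  1230 − 743 = 487 bp
  1517 − 1230 = 287 bp
  wrap: 1564 − 1517 + 221 = 268 bp
Sorted largest to smallest: 487, 304, 287, 268, 218 bp.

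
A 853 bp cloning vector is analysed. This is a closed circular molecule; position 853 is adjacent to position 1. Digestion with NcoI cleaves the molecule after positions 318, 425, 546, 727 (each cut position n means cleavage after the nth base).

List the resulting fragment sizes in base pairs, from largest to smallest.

444, 181, 121, 107 bp

Circular molecule, 4 cuts → 4 fragments:
  425 − 318 = 107 bp
  546 − 425 = 121 bp
  727 − 546 = 181 bp
  wrap: 853 − 727 + 318 = 444 bp
Sorted largest to smallest: 444, 181, 121, 107 bp.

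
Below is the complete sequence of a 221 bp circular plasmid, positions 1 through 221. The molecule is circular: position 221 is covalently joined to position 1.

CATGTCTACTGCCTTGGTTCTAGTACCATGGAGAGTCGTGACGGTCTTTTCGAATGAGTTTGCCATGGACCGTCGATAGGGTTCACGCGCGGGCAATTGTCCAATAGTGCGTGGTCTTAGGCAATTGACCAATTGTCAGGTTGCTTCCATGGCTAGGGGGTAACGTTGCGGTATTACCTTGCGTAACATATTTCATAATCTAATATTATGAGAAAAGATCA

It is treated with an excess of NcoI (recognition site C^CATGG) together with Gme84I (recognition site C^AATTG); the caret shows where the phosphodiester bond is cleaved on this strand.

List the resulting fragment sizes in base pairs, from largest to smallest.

NcoI sites (CCATGG) start at positions 26, 63, 147.
NcoI cuts after the first base of each site, so after positions 26, 63, 147.
Gme84I sites (CAATTG) start at positions 94, 122, 130.
Gme84I cuts after the first base of each site, so after positions 94, 122, 130.
Combined cut positions: 26, 63, 94, 122, 130, 147.
Circular molecule, 6 cuts → 6 fragments:
  27–63 → 37 bp
  64–94 → 31 bp
  95–122 → 28 bp
  123–130 → 8 bp
  131–147 → 17 bp
  148–221 then 1–26 → 74 + 26 = 100 bp
Sorted largest to smallest: 100, 37, 31, 28, 17, 8 bp.

100, 37, 31, 28, 17, 8 bp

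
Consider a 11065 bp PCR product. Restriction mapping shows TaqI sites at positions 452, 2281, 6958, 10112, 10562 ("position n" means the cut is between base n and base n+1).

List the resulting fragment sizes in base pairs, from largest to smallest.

Linear molecule, 5 cuts → 6 fragments:
  452 − 0 = 452 bp
  2281 − 452 = 1829 bp
  6958 − 2281 = 4677 bp
  10112 − 6958 = 3154 bp
  10562 − 10112 = 450 bp
  11065 − 10562 = 503 bp
Sorted largest to smallest: 4677, 3154, 1829, 503, 452, 450 bp.

4677, 3154, 1829, 503, 452, 450 bp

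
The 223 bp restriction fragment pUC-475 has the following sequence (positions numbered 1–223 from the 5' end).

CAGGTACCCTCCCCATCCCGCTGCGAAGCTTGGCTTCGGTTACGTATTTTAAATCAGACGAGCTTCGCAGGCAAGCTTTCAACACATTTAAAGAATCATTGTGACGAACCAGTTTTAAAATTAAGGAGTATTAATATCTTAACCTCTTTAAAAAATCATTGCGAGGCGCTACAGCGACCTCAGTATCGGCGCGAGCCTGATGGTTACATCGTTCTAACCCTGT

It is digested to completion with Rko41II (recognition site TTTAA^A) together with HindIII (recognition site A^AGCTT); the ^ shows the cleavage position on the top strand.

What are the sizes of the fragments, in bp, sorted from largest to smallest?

72, 33, 27, 26, 26, 21, 18 bp

Rko41II sites (TTTAAA) start at positions 48, 87, 114, 147.
Rko41II cuts after base 5 of each site (before the last base), so after positions 52, 91, 118, 151.
HindIII sites (AAGCTT) start at positions 26, 73.
HindIII cuts after the first base of each site, so after positions 26, 73.
Combined cut positions: 26, 52, 73, 91, 118, 151.
Linear molecule, 6 cuts → 7 fragments:
  1–26 → 26 bp
  27–52 → 26 bp
  53–73 → 21 bp
  74–91 → 18 bp
  92–118 → 27 bp
  119–151 → 33 bp
  152–223 → 72 bp
Sorted largest to smallest: 72, 33, 27, 26, 26, 21, 18 bp.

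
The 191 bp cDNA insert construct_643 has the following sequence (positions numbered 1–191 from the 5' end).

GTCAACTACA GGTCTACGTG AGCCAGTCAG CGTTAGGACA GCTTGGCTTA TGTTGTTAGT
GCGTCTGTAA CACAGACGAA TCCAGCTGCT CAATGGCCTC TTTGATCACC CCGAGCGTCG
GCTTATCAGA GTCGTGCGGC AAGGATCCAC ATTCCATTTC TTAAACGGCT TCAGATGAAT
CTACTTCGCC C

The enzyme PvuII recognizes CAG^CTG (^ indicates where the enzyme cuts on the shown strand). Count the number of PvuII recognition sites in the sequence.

CAGCTG occurs starting at position 83.
PvuII cuts at 1 site.

1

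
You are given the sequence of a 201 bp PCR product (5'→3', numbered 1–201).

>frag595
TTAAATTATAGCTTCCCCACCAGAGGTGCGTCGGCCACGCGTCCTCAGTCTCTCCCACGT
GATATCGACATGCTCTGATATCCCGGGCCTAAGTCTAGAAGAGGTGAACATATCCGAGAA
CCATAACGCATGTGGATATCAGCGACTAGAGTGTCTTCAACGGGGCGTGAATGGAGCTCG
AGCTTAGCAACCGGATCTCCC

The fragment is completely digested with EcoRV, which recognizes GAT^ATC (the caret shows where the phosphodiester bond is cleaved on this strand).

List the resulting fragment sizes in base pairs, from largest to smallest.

EcoRV sites (GATATC) start at positions 61, 77, 135.
EcoRV cuts after base 3 of each site, so after positions 63, 79, 137.
Linear molecule, 3 cuts → 4 fragments:
  1–63 → 63 bp
  64–79 → 16 bp
  80–137 → 58 bp
  138–201 → 64 bp
Sorted largest to smallest: 64, 63, 58, 16 bp.

64, 63, 58, 16 bp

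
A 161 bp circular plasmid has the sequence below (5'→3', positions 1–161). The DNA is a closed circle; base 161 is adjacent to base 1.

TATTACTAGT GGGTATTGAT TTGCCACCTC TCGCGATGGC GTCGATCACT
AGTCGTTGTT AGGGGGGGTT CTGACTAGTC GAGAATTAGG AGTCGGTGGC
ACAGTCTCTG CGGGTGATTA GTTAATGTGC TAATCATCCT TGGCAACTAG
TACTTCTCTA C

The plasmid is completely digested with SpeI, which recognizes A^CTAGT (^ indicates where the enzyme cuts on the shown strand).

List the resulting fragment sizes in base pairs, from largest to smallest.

SpeI sites (ACTAGT) start at positions 5, 48, 74, 146.
SpeI cuts after the first base of each site, so after positions 5, 48, 74, 146.
Circular molecule, 4 cuts → 4 fragments:
  6–48 → 43 bp
  49–74 → 26 bp
  75–146 → 72 bp
  147–161 then 1–5 → 15 + 5 = 20 bp
Sorted largest to smallest: 72, 43, 26, 20 bp.

72, 43, 26, 20 bp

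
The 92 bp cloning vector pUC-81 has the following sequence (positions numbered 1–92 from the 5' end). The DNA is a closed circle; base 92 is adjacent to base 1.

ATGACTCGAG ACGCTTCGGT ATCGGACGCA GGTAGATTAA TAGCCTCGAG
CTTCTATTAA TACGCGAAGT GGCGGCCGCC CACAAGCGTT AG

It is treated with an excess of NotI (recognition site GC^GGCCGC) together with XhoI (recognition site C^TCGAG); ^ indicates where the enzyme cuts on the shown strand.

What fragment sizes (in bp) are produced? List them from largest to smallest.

40, 28, 24 bp

The NotI site (GCGGCCGC) starts at position 72.
NotI cuts after base 2 of each site, so after position 73.
XhoI sites (CTCGAG) start at positions 5, 45.
XhoI cuts after the first base of each site, so after positions 5, 45.
Combined cut positions: 5, 45, 73.
Circular molecule, 3 cuts → 3 fragments:
  6–45 → 40 bp
  46–73 → 28 bp
  74–92 then 1–5 → 19 + 5 = 24 bp
Sorted largest to smallest: 40, 28, 24 bp.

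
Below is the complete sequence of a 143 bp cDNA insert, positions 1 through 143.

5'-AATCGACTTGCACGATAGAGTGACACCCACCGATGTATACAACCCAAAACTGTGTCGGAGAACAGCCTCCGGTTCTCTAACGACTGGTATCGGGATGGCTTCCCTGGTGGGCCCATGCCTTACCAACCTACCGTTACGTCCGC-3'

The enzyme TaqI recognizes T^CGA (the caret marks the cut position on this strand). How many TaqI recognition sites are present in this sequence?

1

TCGA occurs starting at position 3.
TaqI cuts at 1 site.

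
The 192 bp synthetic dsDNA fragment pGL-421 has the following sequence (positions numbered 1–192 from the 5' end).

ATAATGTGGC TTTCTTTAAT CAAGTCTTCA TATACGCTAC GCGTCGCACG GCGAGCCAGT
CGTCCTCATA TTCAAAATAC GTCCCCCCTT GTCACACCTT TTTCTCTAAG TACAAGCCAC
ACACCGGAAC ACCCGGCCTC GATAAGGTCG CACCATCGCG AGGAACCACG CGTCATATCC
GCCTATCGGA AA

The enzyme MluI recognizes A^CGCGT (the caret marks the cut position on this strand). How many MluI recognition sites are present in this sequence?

ACGCGT occurs starting at positions 39, 168.
MluI cuts at 2 sites.

2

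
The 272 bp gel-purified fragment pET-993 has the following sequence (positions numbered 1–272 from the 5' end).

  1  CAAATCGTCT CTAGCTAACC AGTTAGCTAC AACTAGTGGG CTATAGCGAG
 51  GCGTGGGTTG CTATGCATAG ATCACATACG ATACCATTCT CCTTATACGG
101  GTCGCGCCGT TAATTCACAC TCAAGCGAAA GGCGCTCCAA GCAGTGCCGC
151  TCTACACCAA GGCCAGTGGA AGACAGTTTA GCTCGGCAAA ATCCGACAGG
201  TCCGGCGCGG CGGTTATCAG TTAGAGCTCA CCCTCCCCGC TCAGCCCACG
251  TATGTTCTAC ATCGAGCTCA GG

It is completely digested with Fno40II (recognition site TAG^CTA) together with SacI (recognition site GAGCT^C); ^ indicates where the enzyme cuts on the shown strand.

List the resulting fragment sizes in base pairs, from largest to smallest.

202, 40, 14, 12, 4 bp

Fno40II sites (TAGCTA) start at positions 12, 24.
Fno40II cuts after base 3 of each site, so after positions 14, 26.
SacI sites (GAGCTC) start at positions 224, 264.
SacI cuts after base 5 of each site (before the last base), so after positions 228, 268.
Combined cut positions: 14, 26, 228, 268.
Linear molecule, 4 cuts → 5 fragments:
  1–14 → 14 bp
  15–26 → 12 bp
  27–228 → 202 bp
  229–268 → 40 bp
  269–272 → 4 bp
Sorted largest to smallest: 202, 40, 14, 12, 4 bp.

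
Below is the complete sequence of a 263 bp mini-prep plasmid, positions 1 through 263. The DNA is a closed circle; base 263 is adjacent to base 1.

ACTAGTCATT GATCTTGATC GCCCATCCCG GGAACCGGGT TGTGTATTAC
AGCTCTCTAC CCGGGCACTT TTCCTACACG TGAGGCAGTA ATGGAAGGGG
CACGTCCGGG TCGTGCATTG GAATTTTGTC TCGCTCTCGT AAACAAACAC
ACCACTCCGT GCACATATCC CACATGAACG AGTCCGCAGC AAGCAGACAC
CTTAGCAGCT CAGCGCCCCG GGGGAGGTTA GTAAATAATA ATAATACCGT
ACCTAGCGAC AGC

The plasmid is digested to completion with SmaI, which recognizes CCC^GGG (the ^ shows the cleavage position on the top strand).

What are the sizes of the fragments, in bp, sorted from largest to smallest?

SmaI sites (CCCGGG) start at positions 27, 60, 217.
SmaI cuts after base 3 of each site, so after positions 29, 62, 219.
Circular molecule, 3 cuts → 3 fragments:
  30–62 → 33 bp
  63–219 → 157 bp
  220–263 then 1–29 → 44 + 29 = 73 bp
Sorted largest to smallest: 157, 73, 33 bp.

157, 73, 33 bp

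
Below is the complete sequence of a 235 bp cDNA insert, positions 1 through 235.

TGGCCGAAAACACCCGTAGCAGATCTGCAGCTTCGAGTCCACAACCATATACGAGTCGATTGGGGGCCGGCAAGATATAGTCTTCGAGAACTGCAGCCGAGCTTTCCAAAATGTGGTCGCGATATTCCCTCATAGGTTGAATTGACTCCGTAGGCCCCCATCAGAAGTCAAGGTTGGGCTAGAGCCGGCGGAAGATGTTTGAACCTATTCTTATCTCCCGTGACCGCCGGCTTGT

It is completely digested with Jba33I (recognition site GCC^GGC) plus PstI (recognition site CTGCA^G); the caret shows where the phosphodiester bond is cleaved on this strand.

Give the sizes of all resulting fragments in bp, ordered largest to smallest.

Jba33I sites (GCCGGC) start at positions 66, 184, 226.
Jba33I cuts after base 3 of each site, so after positions 68, 186, 228.
PstI sites (CTGCAG) start at positions 25, 91.
PstI cuts after base 5 of each site (before the last base), so after positions 29, 95.
Combined cut positions: 29, 68, 95, 186, 228.
Linear molecule, 5 cuts → 6 fragments:
  1–29 → 29 bp
  30–68 → 39 bp
  69–95 → 27 bp
  96–186 → 91 bp
  187–228 → 42 bp
  229–235 → 7 bp
Sorted largest to smallest: 91, 42, 39, 29, 27, 7 bp.

91, 42, 39, 29, 27, 7 bp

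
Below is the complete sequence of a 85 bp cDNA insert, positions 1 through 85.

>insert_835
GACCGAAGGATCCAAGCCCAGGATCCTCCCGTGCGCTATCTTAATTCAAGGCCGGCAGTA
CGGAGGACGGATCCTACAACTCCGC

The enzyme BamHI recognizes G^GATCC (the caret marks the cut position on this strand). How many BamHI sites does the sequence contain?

GGATCC occurs starting at positions 8, 21, 69.
BamHI cuts at 3 sites.

3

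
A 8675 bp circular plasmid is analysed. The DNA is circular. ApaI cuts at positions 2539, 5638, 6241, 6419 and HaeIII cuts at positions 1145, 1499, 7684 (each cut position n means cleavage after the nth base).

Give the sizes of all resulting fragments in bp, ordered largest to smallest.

Combined cut positions (sorted): 1145, 1499, 2539, 5638, 6241, 6419, 7684.
Circular molecule, 7 cuts → 7 fragments:
  1499 − 1145 = 354 bp
  2539 − 1499 = 1040 bp
  5638 − 2539 = 3099 bp
  6241 − 5638 = 603 bp
  6419 − 6241 = 178 bp
  7684 − 6419 = 1265 bp
  wrap: 8675 − 7684 + 1145 = 2136 bp
Sorted largest to smallest: 3099, 2136, 1265, 1040, 603, 354, 178 bp.

3099, 2136, 1265, 1040, 603, 354, 178 bp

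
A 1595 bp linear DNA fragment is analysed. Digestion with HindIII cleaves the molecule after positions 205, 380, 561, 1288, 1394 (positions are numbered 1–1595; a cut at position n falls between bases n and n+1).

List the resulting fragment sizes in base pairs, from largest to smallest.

Linear molecule, 5 cuts → 6 fragments:
  205 − 0 = 205 bp
  380 − 205 = 175 bp
  561 − 380 = 181 bp
  1288 − 561 = 727 bp
  1394 − 1288 = 106 bp
  1595 − 1394 = 201 bp
Sorted largest to smallest: 727, 205, 201, 181, 175, 106 bp.

727, 205, 201, 181, 175, 106 bp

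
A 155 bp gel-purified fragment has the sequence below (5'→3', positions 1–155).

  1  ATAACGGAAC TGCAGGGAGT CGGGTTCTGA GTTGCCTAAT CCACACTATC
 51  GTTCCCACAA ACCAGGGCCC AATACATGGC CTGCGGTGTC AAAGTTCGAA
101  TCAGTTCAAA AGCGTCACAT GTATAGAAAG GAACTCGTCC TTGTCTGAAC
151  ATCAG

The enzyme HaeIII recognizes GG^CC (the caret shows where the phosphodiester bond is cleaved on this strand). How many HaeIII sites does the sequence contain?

2

GGCC occurs starting at positions 66, 78.
HaeIII cuts at 2 sites.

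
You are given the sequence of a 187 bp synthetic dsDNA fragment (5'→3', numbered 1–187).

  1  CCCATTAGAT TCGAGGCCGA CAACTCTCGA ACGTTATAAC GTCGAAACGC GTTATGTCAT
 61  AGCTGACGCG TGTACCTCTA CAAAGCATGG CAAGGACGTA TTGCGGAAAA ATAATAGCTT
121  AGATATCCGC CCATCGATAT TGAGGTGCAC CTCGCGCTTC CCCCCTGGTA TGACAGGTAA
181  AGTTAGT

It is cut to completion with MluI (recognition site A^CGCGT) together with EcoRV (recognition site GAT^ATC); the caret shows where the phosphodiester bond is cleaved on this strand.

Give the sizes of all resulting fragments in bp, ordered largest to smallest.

MluI sites (ACGCGT) start at positions 47, 66.
MluI cuts after the first base of each site, so after positions 47, 66.
The EcoRV site (GATATC) starts at position 122.
EcoRV cuts after base 3 of each site, so after position 124.
Combined cut positions: 47, 66, 124.
Linear molecule, 3 cuts → 4 fragments:
  1–47 → 47 bp
  48–66 → 19 bp
  67–124 → 58 bp
  125–187 → 63 bp
Sorted largest to smallest: 63, 58, 47, 19 bp.

63, 58, 47, 19 bp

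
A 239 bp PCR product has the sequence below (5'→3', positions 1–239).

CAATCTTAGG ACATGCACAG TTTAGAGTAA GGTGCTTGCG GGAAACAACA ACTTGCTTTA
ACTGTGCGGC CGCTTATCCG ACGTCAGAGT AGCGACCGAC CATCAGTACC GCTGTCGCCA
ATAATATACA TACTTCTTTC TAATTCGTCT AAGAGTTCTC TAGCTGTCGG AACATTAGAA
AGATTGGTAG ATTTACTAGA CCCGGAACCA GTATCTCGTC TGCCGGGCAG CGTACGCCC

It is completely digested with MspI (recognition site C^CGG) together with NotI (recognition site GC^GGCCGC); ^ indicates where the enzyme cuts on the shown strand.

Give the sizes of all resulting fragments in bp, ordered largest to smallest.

135, 67, 21, 16 bp

MspI sites (CCGG) start at positions 202, 223.
MspI cuts after the first base of each site, so after positions 202, 223.
The NotI site (GCGGCCGC) starts at position 66.
NotI cuts after base 2 of each site, so after position 67.
Combined cut positions: 67, 202, 223.
Linear molecule, 3 cuts → 4 fragments:
  1–67 → 67 bp
  68–202 → 135 bp
  203–223 → 21 bp
  224–239 → 16 bp
Sorted largest to smallest: 135, 67, 21, 16 bp.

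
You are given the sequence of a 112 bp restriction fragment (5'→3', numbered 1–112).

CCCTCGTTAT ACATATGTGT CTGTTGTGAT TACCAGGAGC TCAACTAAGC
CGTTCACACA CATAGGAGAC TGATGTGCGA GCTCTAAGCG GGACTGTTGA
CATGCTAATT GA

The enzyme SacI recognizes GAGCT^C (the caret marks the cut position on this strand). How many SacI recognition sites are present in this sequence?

GAGCTC occurs starting at positions 37, 79.
SacI cuts at 2 sites.

2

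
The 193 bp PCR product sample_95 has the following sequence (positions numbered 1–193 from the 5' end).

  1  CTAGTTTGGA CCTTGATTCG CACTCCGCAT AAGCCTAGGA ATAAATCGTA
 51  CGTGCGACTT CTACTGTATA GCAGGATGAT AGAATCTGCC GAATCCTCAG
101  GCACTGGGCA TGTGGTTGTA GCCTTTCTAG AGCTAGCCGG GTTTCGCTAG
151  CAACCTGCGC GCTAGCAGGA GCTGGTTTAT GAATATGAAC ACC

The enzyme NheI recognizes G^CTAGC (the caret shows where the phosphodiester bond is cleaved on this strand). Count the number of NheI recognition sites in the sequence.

GCTAGC occurs starting at positions 132, 146, 161.
NheI cuts at 3 sites.

3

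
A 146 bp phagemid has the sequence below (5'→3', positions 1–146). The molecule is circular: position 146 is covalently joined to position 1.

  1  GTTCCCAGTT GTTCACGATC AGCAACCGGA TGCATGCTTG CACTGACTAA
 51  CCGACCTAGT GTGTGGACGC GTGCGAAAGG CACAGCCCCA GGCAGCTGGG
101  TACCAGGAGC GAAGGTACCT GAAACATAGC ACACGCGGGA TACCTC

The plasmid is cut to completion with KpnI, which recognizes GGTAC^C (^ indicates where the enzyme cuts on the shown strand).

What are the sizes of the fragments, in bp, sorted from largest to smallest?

131, 15 bp

KpnI sites (GGTACC) start at positions 99, 114.
KpnI cuts after base 5 of each site (before the last base), so after positions 103, 118.
Circular molecule, 2 cuts → 2 fragments:
  104–118 → 15 bp
  119–146 then 1–103 → 28 + 103 = 131 bp
Sorted largest to smallest: 131, 15 bp.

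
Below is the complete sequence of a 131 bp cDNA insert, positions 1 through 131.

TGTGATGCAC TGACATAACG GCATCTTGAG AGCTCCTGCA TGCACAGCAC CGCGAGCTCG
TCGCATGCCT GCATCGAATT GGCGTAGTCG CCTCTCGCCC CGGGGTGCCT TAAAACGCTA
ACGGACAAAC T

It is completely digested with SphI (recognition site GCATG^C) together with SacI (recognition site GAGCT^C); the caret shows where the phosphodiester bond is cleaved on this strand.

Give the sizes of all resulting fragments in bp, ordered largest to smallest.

64, 34, 16, 9, 8 bp

SphI sites (GCATGC) start at positions 38, 63.
SphI cuts after base 5 of each site (before the last base), so after positions 42, 67.
SacI sites (GAGCTC) start at positions 30, 54.
SacI cuts after base 5 of each site (before the last base), so after positions 34, 58.
Combined cut positions: 34, 42, 58, 67.
Linear molecule, 4 cuts → 5 fragments:
  1–34 → 34 bp
  35–42 → 8 bp
  43–58 → 16 bp
  59–67 → 9 bp
  68–131 → 64 bp
Sorted largest to smallest: 64, 34, 16, 9, 8 bp.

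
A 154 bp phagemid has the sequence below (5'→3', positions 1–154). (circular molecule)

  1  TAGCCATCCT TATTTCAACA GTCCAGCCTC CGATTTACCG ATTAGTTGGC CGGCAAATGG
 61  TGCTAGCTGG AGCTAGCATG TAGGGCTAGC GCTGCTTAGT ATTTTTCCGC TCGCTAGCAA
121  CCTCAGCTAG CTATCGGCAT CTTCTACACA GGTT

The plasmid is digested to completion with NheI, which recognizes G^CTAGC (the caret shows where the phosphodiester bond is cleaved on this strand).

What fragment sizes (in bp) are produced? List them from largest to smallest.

NheI sites (GCTAGC) start at positions 62, 72, 85, 113, 126.
NheI cuts after the first base of each site, so after positions 62, 72, 85, 113, 126.
Circular molecule, 5 cuts → 5 fragments:
  63–72 → 10 bp
  73–85 → 13 bp
  86–113 → 28 bp
  114–126 → 13 bp
  127–154 then 1–62 → 28 + 62 = 90 bp
Sorted largest to smallest: 90, 28, 13, 13, 10 bp.

90, 28, 13, 13, 10 bp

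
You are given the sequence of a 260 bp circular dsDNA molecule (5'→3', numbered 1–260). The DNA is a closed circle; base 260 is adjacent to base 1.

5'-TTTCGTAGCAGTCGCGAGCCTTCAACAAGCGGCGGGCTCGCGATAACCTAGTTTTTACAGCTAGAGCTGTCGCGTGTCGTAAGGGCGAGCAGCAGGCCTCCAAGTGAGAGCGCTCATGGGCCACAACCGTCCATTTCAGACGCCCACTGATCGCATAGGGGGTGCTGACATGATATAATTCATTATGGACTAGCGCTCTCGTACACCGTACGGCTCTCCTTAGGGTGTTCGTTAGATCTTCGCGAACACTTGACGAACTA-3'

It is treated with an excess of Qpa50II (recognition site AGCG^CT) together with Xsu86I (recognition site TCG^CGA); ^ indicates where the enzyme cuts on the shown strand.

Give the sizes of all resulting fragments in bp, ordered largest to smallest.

83, 72, 47, 32, 26 bp

Qpa50II sites (AGCGCT) start at positions 109, 192.
Qpa50II cuts after base 4 of each site, so after positions 112, 195.
Xsu86I sites (TCGCGA) start at positions 12, 38, 240.
Xsu86I cuts after base 3 of each site, so after positions 14, 40, 242.
Combined cut positions: 14, 40, 112, 195, 242.
Circular molecule, 5 cuts → 5 fragments:
  15–40 → 26 bp
  41–112 → 72 bp
  113–195 → 83 bp
  196–242 → 47 bp
  243–260 then 1–14 → 18 + 14 = 32 bp
Sorted largest to smallest: 83, 72, 47, 32, 26 bp.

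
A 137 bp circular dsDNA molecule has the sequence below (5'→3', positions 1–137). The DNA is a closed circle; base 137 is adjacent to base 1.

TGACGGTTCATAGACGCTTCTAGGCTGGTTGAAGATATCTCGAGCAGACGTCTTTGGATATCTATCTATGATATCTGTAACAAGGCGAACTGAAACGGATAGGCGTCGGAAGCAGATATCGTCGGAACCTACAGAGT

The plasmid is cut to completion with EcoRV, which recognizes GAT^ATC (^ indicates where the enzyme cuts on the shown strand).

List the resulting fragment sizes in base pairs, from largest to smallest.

56, 45, 23, 13 bp

EcoRV sites (GATATC) start at positions 34, 57, 70, 115.
EcoRV cuts after base 3 of each site, so after positions 36, 59, 72, 117.
Circular molecule, 4 cuts → 4 fragments:
  37–59 → 23 bp
  60–72 → 13 bp
  73–117 → 45 bp
  118–137 then 1–36 → 20 + 36 = 56 bp
Sorted largest to smallest: 56, 45, 23, 13 bp.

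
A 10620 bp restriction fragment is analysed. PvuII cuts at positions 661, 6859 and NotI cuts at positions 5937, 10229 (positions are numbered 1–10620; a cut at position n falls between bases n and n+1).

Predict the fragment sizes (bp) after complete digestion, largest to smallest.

Combined cut positions (sorted): 661, 5937, 6859, 10229.
Linear molecule, 4 cuts → 5 fragments:
  661 − 0 = 661 bp
  5937 − 661 = 5276 bp
  6859 − 5937 = 922 bp
  10229 − 6859 = 3370 bp
  10620 − 10229 = 391 bp
Sorted largest to smallest: 5276, 3370, 922, 661, 391 bp.

5276, 3370, 922, 661, 391 bp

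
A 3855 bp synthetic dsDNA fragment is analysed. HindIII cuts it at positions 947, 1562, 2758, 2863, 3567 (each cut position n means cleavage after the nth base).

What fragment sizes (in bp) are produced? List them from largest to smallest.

1196, 947, 704, 615, 288, 105 bp

Linear molecule, 5 cuts → 6 fragments:
  947 − 0 = 947 bp
  1562 − 947 = 615 bp
  2758 − 1562 = 1196 bp
  2863 − 2758 = 105 bp
  3567 − 2863 = 704 bp
  3855 − 3567 = 288 bp
Sorted largest to smallest: 1196, 947, 704, 615, 288, 105 bp.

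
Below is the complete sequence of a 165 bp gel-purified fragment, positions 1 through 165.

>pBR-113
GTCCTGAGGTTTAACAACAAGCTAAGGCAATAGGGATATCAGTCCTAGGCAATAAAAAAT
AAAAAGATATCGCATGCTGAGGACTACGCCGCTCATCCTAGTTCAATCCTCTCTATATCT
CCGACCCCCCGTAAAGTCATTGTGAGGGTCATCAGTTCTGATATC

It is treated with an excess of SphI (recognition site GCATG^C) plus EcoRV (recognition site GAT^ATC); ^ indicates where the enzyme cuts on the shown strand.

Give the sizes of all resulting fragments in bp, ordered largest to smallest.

86, 37, 31, 8, 3 bp

The SphI site (GCATGC) starts at position 72.
SphI cuts after base 5 of each site (before the last base), so after position 76.
EcoRV sites (GATATC) start at positions 35, 66, 160.
EcoRV cuts after base 3 of each site, so after positions 37, 68, 162.
Combined cut positions: 37, 68, 76, 162.
Linear molecule, 4 cuts → 5 fragments:
  1–37 → 37 bp
  38–68 → 31 bp
  69–76 → 8 bp
  77–162 → 86 bp
  163–165 → 3 bp
Sorted largest to smallest: 86, 37, 31, 8, 3 bp.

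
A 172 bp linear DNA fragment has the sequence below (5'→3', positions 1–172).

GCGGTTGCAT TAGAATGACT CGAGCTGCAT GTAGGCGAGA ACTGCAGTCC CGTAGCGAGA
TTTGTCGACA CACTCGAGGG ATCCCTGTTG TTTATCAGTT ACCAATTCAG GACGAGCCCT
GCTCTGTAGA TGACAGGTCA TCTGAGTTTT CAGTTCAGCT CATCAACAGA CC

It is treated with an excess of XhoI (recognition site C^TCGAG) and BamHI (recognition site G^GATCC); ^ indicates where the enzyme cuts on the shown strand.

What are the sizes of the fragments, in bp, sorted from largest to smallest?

XhoI sites (CTCGAG) start at positions 19, 73.
XhoI cuts after the first base of each site, so after positions 19, 73.
The BamHI site (GGATCC) starts at position 79.
BamHI cuts after the first base of each site, so after position 79.
Combined cut positions: 19, 73, 79.
Linear molecule, 3 cuts → 4 fragments:
  1–19 → 19 bp
  20–73 → 54 bp
  74–79 → 6 bp
  80–172 → 93 bp
Sorted largest to smallest: 93, 54, 19, 6 bp.

93, 54, 19, 6 bp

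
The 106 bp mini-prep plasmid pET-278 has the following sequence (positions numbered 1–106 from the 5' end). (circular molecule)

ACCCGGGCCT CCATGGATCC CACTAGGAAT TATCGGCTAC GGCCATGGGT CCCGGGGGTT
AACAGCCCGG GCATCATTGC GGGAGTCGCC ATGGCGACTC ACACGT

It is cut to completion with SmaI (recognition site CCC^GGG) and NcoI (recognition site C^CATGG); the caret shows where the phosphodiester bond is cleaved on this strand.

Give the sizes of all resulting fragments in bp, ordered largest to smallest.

SmaI sites (CCCGGG) start at positions 2, 51, 66.
SmaI cuts after base 3 of each site, so after positions 4, 53, 68.
NcoI sites (CCATGG) start at positions 11, 43, 89.
NcoI cuts after the first base of each site, so after positions 11, 43, 89.
Combined cut positions: 4, 11, 43, 53, 68, 89.
Circular molecule, 6 cuts → 6 fragments:
  5–11 → 7 bp
  12–43 → 32 bp
  44–53 → 10 bp
  54–68 → 15 bp
  69–89 → 21 bp
  90–106 then 1–4 → 17 + 4 = 21 bp
Sorted largest to smallest: 32, 21, 21, 15, 10, 7 bp.

32, 21, 21, 15, 10, 7 bp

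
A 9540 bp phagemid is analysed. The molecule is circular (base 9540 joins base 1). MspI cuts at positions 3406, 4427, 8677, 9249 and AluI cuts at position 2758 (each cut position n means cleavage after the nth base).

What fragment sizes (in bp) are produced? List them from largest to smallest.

4250, 3049, 1021, 648, 572 bp

Combined cut positions (sorted): 2758, 3406, 4427, 8677, 9249.
Circular molecule, 5 cuts → 5 fragments:
  3406 − 2758 = 648 bp
  4427 − 3406 = 1021 bp
  8677 − 4427 = 4250 bp
  9249 − 8677 = 572 bp
  wrap: 9540 − 9249 + 2758 = 3049 bp
Sorted largest to smallest: 4250, 3049, 1021, 648, 572 bp.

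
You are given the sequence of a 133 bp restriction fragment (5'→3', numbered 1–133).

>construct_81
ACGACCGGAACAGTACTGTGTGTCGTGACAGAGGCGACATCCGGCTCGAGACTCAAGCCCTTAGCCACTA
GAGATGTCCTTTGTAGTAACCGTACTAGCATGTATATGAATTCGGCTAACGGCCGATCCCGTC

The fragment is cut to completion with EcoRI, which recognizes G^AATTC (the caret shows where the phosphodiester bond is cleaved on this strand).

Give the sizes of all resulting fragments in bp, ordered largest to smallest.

The EcoRI site (GAATTC) starts at position 108.
EcoRI cuts after the first base of each site, so after position 108.
Linear molecule, 1 cut → 2 fragments:
  1–108 → 108 bp
  109–133 → 25 bp
Sorted largest to smallest: 108, 25 bp.

108, 25 bp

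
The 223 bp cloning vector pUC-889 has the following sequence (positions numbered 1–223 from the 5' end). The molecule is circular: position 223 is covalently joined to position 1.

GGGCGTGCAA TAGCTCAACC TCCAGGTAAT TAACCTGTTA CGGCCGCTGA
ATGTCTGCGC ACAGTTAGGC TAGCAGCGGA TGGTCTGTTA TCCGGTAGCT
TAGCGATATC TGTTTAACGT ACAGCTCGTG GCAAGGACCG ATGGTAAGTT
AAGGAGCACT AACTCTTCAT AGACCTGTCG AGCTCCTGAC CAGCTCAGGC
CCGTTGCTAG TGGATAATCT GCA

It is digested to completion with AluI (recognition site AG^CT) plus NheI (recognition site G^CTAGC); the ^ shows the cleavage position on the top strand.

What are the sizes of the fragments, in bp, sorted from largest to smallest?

AluI sites (AGCT) start at positions 12, 97, 123, 181, 192.
AluI cuts after base 2 of each site, so after positions 13, 98, 124, 182, 193.
The NheI site (GCTAGC) starts at position 69.
NheI cuts after the first base of each site, so after position 69.
Combined cut positions: 13, 69, 98, 124, 182, 193.
Circular molecule, 6 cuts → 6 fragments:
  14–69 → 56 bp
  70–98 → 29 bp
  99–124 → 26 bp
  125–182 → 58 bp
  183–193 → 11 bp
  194–223 then 1–13 → 30 + 13 = 43 bp
Sorted largest to smallest: 58, 56, 43, 29, 26, 11 bp.

58, 56, 43, 29, 26, 11 bp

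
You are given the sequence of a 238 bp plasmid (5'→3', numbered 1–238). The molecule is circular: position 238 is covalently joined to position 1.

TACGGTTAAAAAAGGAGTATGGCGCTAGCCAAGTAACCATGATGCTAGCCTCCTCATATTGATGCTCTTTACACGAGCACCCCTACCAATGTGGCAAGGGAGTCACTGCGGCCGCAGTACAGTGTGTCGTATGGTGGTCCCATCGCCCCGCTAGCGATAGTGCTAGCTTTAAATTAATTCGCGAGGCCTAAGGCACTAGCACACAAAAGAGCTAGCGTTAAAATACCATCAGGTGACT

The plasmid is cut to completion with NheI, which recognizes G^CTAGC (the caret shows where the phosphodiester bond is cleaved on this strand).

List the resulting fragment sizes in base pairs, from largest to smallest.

106, 51, 49, 20, 12 bp

NheI sites (GCTAGC) start at positions 24, 44, 150, 162, 211.
NheI cuts after the first base of each site, so after positions 24, 44, 150, 162, 211.
Circular molecule, 5 cuts → 5 fragments:
  25–44 → 20 bp
  45–150 → 106 bp
  151–162 → 12 bp
  163–211 → 49 bp
  212–238 then 1–24 → 27 + 24 = 51 bp
Sorted largest to smallest: 106, 51, 49, 20, 12 bp.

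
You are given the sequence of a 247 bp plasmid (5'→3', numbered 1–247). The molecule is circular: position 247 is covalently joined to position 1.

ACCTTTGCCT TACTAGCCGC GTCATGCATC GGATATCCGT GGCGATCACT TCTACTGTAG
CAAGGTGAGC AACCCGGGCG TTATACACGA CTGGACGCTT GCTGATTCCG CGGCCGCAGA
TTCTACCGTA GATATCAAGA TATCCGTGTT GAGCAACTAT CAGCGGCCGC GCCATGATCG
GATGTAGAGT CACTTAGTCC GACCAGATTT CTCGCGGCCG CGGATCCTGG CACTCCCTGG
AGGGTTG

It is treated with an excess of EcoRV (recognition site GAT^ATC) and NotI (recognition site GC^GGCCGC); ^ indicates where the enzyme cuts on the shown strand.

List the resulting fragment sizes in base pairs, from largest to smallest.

EcoRV sites (GATATC) start at positions 32, 131, 139.
EcoRV cuts after base 3 of each site, so after positions 34, 133, 141.
NotI sites (GCGGCCGC) start at positions 110, 163, 214.
NotI cuts after base 2 of each site, so after positions 111, 164, 215.
Combined cut positions: 34, 111, 133, 141, 164, 215.
Circular molecule, 6 cuts → 6 fragments:
  35–111 → 77 bp
  112–133 → 22 bp
  134–141 → 8 bp
  142–164 → 23 bp
  165–215 → 51 bp
  216–247 then 1–34 → 32 + 34 = 66 bp
Sorted largest to smallest: 77, 66, 51, 23, 22, 8 bp.

77, 66, 51, 23, 22, 8 bp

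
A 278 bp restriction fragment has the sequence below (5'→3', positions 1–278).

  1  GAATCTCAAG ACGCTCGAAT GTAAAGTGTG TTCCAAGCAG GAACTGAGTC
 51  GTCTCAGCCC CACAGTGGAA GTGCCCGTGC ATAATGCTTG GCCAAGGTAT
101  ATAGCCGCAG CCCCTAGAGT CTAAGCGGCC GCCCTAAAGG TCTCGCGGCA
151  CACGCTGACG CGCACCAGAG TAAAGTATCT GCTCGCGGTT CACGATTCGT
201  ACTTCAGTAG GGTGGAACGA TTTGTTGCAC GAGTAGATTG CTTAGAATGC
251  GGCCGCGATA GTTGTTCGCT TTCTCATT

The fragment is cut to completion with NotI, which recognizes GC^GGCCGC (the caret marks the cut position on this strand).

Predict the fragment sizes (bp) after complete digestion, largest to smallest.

NotI sites (GCGGCCGC) start at positions 125, 249.
NotI cuts after base 2 of each site, so after positions 126, 250.
Linear molecule, 2 cuts → 3 fragments:
  1–126 → 126 bp
  127–250 → 124 bp
  251–278 → 28 bp
Sorted largest to smallest: 126, 124, 28 bp.

126, 124, 28 bp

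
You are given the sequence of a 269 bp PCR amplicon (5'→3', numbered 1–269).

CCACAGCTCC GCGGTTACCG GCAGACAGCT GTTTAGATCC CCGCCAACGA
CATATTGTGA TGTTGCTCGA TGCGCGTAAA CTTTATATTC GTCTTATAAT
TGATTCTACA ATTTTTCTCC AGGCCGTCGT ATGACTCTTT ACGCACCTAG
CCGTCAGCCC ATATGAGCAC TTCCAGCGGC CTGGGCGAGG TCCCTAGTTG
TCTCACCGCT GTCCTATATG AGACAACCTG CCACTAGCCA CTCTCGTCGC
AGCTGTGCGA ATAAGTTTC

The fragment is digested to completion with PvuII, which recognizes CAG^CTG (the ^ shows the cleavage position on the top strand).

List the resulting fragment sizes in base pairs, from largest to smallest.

PvuII sites (CAGCTG) start at positions 26, 250.
PvuII cuts after base 3 of each site, so after positions 28, 252.
Linear molecule, 2 cuts → 3 fragments:
  1–28 → 28 bp
  29–252 → 224 bp
  253–269 → 17 bp
Sorted largest to smallest: 224, 28, 17 bp.

224, 28, 17 bp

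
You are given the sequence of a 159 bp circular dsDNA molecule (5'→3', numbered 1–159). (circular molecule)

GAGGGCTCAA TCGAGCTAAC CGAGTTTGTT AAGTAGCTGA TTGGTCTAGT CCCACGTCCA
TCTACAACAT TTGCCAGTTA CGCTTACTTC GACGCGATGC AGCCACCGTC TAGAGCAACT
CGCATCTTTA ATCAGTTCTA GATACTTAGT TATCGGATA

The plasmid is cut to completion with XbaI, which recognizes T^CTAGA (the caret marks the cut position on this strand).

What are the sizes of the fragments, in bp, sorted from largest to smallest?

131, 28 bp

XbaI sites (TCTAGA) start at positions 109, 137.
XbaI cuts after the first base of each site, so after positions 109, 137.
Circular molecule, 2 cuts → 2 fragments:
  110–137 → 28 bp
  138–159 then 1–109 → 22 + 109 = 131 bp
Sorted largest to smallest: 131, 28 bp.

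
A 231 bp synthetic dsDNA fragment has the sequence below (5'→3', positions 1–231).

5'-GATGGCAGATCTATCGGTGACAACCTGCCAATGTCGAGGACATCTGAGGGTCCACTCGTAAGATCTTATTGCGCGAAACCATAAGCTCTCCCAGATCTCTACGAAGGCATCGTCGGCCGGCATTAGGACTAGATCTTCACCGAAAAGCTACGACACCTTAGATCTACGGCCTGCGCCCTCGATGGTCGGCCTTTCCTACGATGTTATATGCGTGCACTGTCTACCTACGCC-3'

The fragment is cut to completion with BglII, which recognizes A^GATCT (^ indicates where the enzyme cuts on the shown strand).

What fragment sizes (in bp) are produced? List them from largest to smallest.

BglII sites (AGATCT) start at positions 7, 61, 93, 131, 160.
BglII cuts after the first base of each site, so after positions 7, 61, 93, 131, 160.
Linear molecule, 5 cuts → 6 fragments:
  1–7 → 7 bp
  8–61 → 54 bp
  62–93 → 32 bp
  94–131 → 38 bp
  132–160 → 29 bp
  161–231 → 71 bp
Sorted largest to smallest: 71, 54, 38, 32, 29, 7 bp.

71, 54, 38, 32, 29, 7 bp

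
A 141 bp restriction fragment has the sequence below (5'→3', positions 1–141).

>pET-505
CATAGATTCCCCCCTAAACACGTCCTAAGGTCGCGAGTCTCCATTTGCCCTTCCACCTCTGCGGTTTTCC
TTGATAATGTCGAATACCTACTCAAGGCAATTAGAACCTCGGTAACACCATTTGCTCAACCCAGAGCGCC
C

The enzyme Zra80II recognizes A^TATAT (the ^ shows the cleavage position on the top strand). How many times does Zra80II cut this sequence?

No occurrence of ATATAT is present in the sequence.
Zra80II does not cut: 0 sites.

0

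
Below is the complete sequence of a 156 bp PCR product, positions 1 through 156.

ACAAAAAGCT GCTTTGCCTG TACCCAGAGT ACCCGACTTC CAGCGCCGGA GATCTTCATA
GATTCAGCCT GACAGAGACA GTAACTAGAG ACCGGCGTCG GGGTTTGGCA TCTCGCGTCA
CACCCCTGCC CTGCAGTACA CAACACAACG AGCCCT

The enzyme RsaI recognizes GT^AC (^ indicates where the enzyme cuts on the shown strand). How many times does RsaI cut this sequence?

GTAC occurs starting at positions 20, 29, 136.
RsaI cuts at 3 sites.

3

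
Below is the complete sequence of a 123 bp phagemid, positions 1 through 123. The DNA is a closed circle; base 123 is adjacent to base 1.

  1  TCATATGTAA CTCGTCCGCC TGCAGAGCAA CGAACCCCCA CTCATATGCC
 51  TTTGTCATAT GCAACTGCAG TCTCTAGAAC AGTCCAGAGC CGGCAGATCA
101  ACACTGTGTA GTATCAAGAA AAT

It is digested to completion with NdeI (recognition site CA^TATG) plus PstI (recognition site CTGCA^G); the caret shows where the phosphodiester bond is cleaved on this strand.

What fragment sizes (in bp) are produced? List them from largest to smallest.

NdeI sites (CATATG) start at positions 2, 43, 56.
NdeI cuts after base 2 of each site, so after positions 3, 44, 57.
PstI sites (CTGCAG) start at positions 20, 65.
PstI cuts after base 5 of each site (before the last base), so after positions 24, 69.
Combined cut positions: 3, 24, 44, 57, 69.
Circular molecule, 5 cuts → 5 fragments:
  4–24 → 21 bp
  25–44 → 20 bp
  45–57 → 13 bp
  58–69 → 12 bp
  70–123 then 1–3 → 54 + 3 = 57 bp
Sorted largest to smallest: 57, 21, 20, 13, 12 bp.

57, 21, 20, 13, 12 bp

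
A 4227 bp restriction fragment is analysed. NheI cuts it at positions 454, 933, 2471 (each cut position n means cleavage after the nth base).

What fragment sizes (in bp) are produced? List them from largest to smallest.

1756, 1538, 479, 454 bp

Linear molecule, 3 cuts → 4 fragments:
  454 − 0 = 454 bp
  933 − 454 = 479 bp
  2471 − 933 = 1538 bp
  4227 − 2471 = 1756 bp
Sorted largest to smallest: 1756, 1538, 479, 454 bp.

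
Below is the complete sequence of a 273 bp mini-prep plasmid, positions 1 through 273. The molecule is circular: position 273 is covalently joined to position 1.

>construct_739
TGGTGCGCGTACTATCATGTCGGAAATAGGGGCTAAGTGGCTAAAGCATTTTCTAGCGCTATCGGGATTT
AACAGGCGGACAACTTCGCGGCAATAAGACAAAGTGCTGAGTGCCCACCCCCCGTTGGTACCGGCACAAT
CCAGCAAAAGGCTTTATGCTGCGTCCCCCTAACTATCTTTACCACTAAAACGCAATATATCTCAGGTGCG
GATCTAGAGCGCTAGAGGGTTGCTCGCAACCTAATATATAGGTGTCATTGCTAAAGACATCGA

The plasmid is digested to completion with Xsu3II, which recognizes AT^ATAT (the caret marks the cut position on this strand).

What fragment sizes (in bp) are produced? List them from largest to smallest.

224, 49 bp

Xsu3II sites (ATATAT) start at positions 195, 244.
Xsu3II cuts after base 2 of each site, so after positions 196, 245.
Circular molecule, 2 cuts → 2 fragments:
  197–245 → 49 bp
  246–273 then 1–196 → 28 + 196 = 224 bp
Sorted largest to smallest: 224, 49 bp.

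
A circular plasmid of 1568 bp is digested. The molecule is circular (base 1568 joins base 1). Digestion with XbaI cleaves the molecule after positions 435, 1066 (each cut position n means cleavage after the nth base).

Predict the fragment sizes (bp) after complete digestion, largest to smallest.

Circular molecule, 2 cuts → 2 fragments:
  1066 − 435 = 631 bp
  wrap: 1568 − 1066 + 435 = 937 bp
Sorted largest to smallest: 937, 631 bp.

937, 631 bp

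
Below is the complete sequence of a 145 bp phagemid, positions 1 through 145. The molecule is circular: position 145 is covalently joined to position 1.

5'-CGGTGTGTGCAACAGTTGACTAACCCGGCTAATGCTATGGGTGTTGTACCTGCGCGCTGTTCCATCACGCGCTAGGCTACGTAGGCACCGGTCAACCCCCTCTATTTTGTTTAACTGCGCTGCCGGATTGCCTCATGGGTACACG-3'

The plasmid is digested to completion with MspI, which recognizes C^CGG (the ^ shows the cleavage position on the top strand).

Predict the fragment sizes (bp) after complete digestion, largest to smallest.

63, 47, 35 bp

MspI sites (CCGG) start at positions 25, 88, 123.
MspI cuts after the first base of each site, so after positions 25, 88, 123.
Circular molecule, 3 cuts → 3 fragments:
  26–88 → 63 bp
  89–123 → 35 bp
  124–145 then 1–25 → 22 + 25 = 47 bp
Sorted largest to smallest: 63, 47, 35 bp.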